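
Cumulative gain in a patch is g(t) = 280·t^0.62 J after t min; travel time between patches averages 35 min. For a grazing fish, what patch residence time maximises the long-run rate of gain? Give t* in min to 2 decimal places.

57.11 min

Maximise g(t)/(T+t): set derivative to zero → g'(t)(T+t) = g(t).
g'(t) = 0.62·280·t^-0.38. Setting 0.62·280·t^-0.38 = 280·t^0.62/(35+t) gives 0.62(35+t) = t, so 0.38·t = 0.62×35.
t* = 0.62×35/0.38 = 57.11 min.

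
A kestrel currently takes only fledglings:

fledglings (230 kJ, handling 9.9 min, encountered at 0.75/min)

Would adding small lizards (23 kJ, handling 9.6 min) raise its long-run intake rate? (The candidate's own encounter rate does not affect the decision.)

No

Current rate: (0.75×230)/(1 + 0.75×9.9) = 20.47 kJ/min.
small lizards: E/h = 23/9.6 = 2.396 kJ/min.
Since 2.396 < R, time spent handling small lizards is better spent searching.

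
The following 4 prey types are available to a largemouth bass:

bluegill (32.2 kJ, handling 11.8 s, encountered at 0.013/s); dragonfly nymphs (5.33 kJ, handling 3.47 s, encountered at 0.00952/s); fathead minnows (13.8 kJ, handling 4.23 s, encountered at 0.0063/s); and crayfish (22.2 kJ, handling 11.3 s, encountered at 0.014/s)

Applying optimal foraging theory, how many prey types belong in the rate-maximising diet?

4

Profitabilities (E/h, kJ/s): fathead minnows 3.26, bluegill 2.73, crayfish 1.96, dragonfly nymphs 1.54. Add prey in this order while the next type's profitability exceeds the intake rate on those already taken.
Rate on top 1: 0.08468. bluegill: 2.73 > 0.08468 → include.
Rate on top 2: 0.4284. crayfish: 1.96 > 0.4284 → include.
Rate on top 3: 0.61. dragonfly nymphs: 1.54 > 0.61 → include.
Optimal diet: fathead minnows, bluegill, crayfish, dragonfly nymphs — 4 of 4 types.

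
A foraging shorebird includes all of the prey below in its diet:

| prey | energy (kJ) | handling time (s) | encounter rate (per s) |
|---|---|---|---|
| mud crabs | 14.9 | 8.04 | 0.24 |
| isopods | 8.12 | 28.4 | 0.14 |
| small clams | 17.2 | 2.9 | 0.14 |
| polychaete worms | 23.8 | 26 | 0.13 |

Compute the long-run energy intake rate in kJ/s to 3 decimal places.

Energy encountered per unit search time: 0.24×14.9 + 0.14×8.12 + 0.14×17.2 + 0.13×23.8 = 10.21 kJ/s.
Handling time per unit search time: 0.24×8.04 + 0.14×28.4 + 0.14×2.9 + 0.13×26 = 9.692.
Rate = 10.21/(1 + 9.692) = 0.9554 kJ/s.

0.955 kJ/s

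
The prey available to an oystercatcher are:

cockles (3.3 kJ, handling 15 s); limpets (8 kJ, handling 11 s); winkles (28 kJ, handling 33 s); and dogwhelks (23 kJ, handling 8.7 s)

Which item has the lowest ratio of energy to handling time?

cockles

Profitability E/h (kJ/s): cockles = 3.3/15 = 0.22, limpets = 8/11 = 0.727, winkles = 28/33 = 0.848, dogwhelks = 23/8.7 = 2.64.
Ranked: dogwhelks > winkles > limpets > cockles.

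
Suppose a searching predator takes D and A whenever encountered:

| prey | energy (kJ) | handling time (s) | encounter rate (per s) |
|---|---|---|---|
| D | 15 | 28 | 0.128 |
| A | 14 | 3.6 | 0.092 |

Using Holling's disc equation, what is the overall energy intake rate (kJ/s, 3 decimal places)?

Energy encountered per unit search time: 0.128×15 + 0.092×14 = 3.208 kJ/s.
Handling time per unit search time: 0.128×28 + 0.092×3.6 = 3.915.
Rate = 3.208/(1 + 3.915) = 0.6527 kJ/s.

0.653 kJ/s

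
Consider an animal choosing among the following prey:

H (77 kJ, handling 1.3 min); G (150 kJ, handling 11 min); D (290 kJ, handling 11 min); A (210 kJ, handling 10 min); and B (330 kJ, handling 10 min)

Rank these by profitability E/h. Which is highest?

In descending order of E/h:
H: 77/1.3 = 59.2 kJ/min
B: 330/10 = 33 kJ/min
D: 290/11 = 26.4 kJ/min
A: 210/10 = 21 kJ/min
G: 150/11 = 13.6 kJ/min

H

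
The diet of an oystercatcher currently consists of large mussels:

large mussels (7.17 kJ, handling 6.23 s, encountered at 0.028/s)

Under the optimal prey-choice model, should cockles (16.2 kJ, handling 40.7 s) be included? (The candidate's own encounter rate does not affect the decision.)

On large mussels alone, R = ΣλE/(1+Σλh) = 0.2008/1.174 = 0.1709 kJ/s.
Profitability of cockles: 16.2/40.7 = 0.398 kJ/s.
Since 0.398 > R, including cockles increases the long-run rate.

Yes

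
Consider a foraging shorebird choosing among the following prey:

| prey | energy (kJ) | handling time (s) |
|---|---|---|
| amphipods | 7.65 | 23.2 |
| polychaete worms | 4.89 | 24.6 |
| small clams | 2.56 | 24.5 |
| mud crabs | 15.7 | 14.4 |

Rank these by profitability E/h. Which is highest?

In descending order of E/h:
mud crabs: 15.7/14.4 = 1.09 kJ/s
amphipods: 7.65/23.2 = 0.33 kJ/s
polychaete worms: 4.89/24.6 = 0.199 kJ/s
small clams: 2.56/24.5 = 0.104 kJ/s

mud crabs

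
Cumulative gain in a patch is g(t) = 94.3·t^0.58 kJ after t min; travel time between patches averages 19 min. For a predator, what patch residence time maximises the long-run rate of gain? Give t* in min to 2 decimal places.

Maximise g(t)/(T+t): set derivative to zero → g'(t)(T+t) = g(t).
g'(t) = 0.58·94.3·t^-0.42. Setting 0.58·94.3·t^-0.42 = 94.3·t^0.58/(19+t) gives 0.58(19+t) = t, so 0.42·t = 0.58×19.
t* = 0.58×19/0.42 = 26.24 min.

26.24 min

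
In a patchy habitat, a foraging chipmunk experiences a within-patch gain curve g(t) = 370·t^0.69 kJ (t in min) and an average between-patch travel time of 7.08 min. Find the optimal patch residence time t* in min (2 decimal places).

By the marginal value theorem, leave when the instantaneous gain rate g'(t) equals the habitat-wide average g(t)/(T + t).
g'(t) = 0.69·370·t^-0.31. Setting 0.69·370·t^-0.31 = 370·t^0.69/(7.08+t) gives 0.69(7.08+t) = t, so 0.31·t = 0.69×7.08.
t* = 0.69×7.08/0.31 = 15.76 min.

15.76 min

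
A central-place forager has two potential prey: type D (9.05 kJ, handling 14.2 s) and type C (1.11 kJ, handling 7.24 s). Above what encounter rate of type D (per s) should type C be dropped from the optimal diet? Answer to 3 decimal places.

At the threshold, the rate on type D alone equals the profitability of type C: λ·9.05/(1 + λ·14.2) = 1.11/7.24 = 0.1533.
Rearranging, λ(9.05 − 0.1533×14.2) = 0.1533, so λ = 0.1533/6.873 = 0.02231 per s.

0.022 per s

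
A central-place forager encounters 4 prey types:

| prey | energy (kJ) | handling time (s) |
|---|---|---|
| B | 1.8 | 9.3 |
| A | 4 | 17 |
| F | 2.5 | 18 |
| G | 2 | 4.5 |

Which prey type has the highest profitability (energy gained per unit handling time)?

In descending order of E/h:
G: 2/4.5 = 0.444 kJ/s
A: 4/17 = 0.235 kJ/s
B: 1.8/9.3 = 0.194 kJ/s
F: 2.5/18 = 0.139 kJ/s

G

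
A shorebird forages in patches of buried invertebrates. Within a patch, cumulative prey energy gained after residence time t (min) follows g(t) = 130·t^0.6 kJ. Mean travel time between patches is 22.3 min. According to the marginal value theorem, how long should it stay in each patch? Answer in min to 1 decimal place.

33.5 min

By the marginal value theorem, leave when the instantaneous gain rate g'(t) equals the habitat-wide average g(t)/(T + t).
g'(t) = 0.6·130·t^-0.4. Setting 0.6·130·t^-0.4 = 130·t^0.6/(22.3+t) gives 0.6(22.3+t) = t, so 0.40·t = 0.6×22.3.
t* = 0.6×22.3/0.40 = 33.45 min.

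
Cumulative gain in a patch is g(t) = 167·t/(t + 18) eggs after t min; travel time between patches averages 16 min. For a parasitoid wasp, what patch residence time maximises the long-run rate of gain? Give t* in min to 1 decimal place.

By the marginal value theorem, leave when the instantaneous gain rate g'(t) equals the habitat-wide average g(t)/(T + t).
g'(t) = 167·18/(t + 18)². Setting 167·18/(t+18)² = 167t/[(t+18)(16+t)] gives 18(16+t) = t(t+18), so t² = 18×16 = 288.
t* = √288 = 16.97 min.

17.0 min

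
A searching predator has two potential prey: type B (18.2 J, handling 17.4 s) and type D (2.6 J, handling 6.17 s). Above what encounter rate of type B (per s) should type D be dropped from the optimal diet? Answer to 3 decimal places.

Drop type D once their profitability E₂/h₂ falls below the rate achievable on type B alone: E₂/h₂ = λE₁/(1 + λh₁).
Solve for λ: λE₁h₂ = E₂(1 + λh₁) → λ(E₁h₂ − E₂h₁) = E₂ → λ = E₂/(E₁h₂ − E₂h₁).
λ = 2.6/(18.2×6.17 − 2.6×17.4) = 2.6/67.05 = 0.03877 per s.

0.039 per s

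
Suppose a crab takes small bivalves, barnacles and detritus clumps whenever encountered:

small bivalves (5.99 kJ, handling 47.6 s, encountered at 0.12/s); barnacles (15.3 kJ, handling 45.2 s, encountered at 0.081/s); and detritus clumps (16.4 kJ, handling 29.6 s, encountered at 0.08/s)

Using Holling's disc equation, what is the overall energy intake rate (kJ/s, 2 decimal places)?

0.26 kJ/s

R = Σλ_iE_i / (1 + Σλ_ih_i)
Numerator: 0.12×5.99 + 0.081×15.3 + 0.08×16.4 = 3.27
Denominator: 1 + 0.12×47.6 + 0.081×45.2 + 0.08×29.6 = 12.74
R = 3.27/12.74 = 0.2567 kJ/s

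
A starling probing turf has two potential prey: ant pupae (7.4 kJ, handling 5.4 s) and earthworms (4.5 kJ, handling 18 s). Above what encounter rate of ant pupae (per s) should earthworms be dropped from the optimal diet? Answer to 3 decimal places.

0.041 per s

Drop earthworms once their profitability E₂/h₂ falls below the rate achievable on ant pupae alone: E₂/h₂ = λE₁/(1 + λh₁).
Solve for λ: λE₁h₂ = E₂(1 + λh₁) → λ(E₁h₂ − E₂h₁) = E₂ → λ = E₂/(E₁h₂ − E₂h₁).
λ = 4.5/(7.4×18 − 4.5×5.4) = 4.5/108.9 = 0.04132 per s.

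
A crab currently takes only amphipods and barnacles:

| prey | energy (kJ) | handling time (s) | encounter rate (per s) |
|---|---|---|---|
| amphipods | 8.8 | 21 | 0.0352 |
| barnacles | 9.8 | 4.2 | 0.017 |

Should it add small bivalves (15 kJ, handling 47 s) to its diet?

Yes

On amphipods and barnacles alone, R = ΣλE/(1+Σλh) = 0.4764/1.811 = 0.2631 kJ/s.
Profitability of small bivalves: 15/47 = 0.3191 kJ/s.
Since 0.3191 > R, including small bivalves increases the long-run rate.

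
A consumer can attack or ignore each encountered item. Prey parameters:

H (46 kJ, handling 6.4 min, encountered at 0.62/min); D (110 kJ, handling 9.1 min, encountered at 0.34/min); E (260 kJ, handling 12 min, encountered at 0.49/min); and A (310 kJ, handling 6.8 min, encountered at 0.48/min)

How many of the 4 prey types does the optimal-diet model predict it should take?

Rank by E/h (kJ/min): A 45.6, E 21.7, D 12.1, H 7.19. Include each in turn until the next type's E/h falls below the running intake rate.
Rate on top 1: 34.9. E: 21.7 < 34.9 → exclude; stop.
Optimal diet: A — 1 of 4 types.

1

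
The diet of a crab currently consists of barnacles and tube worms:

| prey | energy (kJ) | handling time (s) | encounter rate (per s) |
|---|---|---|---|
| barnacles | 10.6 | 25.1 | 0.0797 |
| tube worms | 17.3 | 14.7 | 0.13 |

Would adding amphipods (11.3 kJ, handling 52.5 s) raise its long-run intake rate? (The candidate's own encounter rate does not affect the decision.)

No

Current rate: (0.0797×10.6 + 0.13×17.3)/(1 + 0.0797×25.1 + 0.13×14.7) = 0.6299 kJ/s.
Profitability of amphipods: 11.3/52.5 = 0.2152 kJ/s.
Since 0.2152 < R, time spent handling amphipods is better spent searching.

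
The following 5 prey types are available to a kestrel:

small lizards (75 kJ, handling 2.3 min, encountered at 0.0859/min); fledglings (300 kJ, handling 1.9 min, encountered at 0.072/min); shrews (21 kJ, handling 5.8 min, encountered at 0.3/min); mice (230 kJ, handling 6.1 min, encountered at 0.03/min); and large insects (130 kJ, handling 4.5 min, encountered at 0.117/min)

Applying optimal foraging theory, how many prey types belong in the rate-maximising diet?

E/h in descending order: fledglings 158, mice 37.7, small lizards 32.6, large insects 28.9, shrews 3.62 kJ/min. The optimal diet is the largest prefix of this list for which every included type satisfies E_i/h_i > R on the types above it.
Rate on top 1: 19. mice: 37.7 > 19 → include.
Rate on top 2: 21.59. small lizards: 32.6 > 21.59 → include.
Rate on top 3: 23.03. large insects: 28.9 > 23.03 → include.
Rate on top 4: 24.54. shrews: 3.62 < 24.54 → exclude; stop.
Optimal diet: fledglings, mice, small lizards, large insects — 4 of 5 types.

4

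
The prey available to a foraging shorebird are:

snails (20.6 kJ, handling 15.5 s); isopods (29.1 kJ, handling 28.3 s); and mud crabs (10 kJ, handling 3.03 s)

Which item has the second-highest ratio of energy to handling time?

In descending order of E/h:
mud crabs: 10/3.03 = 3.3 kJ/s
snails: 20.6/15.5 = 1.33 kJ/s
isopods: 29.1/28.3 = 1.03 kJ/s

snails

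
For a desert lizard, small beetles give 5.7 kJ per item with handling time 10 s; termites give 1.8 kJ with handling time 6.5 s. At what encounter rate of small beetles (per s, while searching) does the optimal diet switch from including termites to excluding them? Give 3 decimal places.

Drop termites once their profitability E₂/h₂ falls below the rate achievable on small beetles alone: E₂/h₂ = λE₁/(1 + λh₁).
Solve for λ: λE₁h₂ = E₂(1 + λh₁) → λ(E₁h₂ − E₂h₁) = E₂ → λ = E₂/(E₁h₂ − E₂h₁).
λ = 1.8/(5.7×6.5 − 1.8×10) = 1.8/19.05 = 0.09449 per s.

0.094 per s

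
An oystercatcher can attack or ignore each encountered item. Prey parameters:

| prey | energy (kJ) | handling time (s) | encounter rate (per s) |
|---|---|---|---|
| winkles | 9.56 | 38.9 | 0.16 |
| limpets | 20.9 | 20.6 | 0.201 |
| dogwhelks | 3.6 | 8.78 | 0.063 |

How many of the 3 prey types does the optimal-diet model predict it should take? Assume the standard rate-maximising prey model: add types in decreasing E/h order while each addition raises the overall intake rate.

Profitabilities (E/h, kJ/s): limpets 1.01, dogwhelks 0.41, winkles 0.246. Add prey in this order while the next type's profitability exceeds the intake rate on those already taken.
Rate on top 1: 0.8172. dogwhelks: 0.41 < 0.8172 → exclude; stop.
Optimal diet: limpets — 1 of 3 types.

1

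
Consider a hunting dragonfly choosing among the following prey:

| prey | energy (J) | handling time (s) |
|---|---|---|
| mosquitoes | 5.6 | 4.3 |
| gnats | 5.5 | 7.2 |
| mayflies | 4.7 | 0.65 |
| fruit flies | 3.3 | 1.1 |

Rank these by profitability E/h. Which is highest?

In descending order of E/h:
mayflies: 4.7/0.65 = 7.23 J/s
fruit flies: 3.3/1.1 = 3 J/s
mosquitoes: 5.6/4.3 = 1.3 J/s
gnats: 5.5/7.2 = 0.764 J/s

mayflies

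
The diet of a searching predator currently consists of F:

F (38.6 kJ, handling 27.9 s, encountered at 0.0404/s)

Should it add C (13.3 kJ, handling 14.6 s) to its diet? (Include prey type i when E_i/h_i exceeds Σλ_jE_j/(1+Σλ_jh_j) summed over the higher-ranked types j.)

On F alone, R = ΣλE/(1+Σλh) = 1.559/2.127 = 0.7331 kJ/s.
Profitability of C: 13.3/14.6 = 0.911 kJ/s.
0.911 > 0.7331, so adding C raises the average — include it.

Yes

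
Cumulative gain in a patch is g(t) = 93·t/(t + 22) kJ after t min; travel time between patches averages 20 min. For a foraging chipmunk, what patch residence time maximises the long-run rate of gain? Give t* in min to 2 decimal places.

20.98 min

By the marginal value theorem, leave when the instantaneous gain rate g'(t) equals the habitat-wide average g(t)/(T + t).
g'(t) = 93·22/(t + 22)². Setting 93·22/(t+22)² = 93t/[(t+22)(20+t)] gives 22(20+t) = t(t+22), so t² = 22×20 = 440.
t* = √440 = 20.98 min.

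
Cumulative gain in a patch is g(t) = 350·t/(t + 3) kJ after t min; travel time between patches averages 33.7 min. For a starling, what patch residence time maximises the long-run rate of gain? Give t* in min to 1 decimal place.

Optimal t* satisfies g'(t*) = g(t*)/(T + t*).
g'(t) = 350·3/(t + 3)². Setting 350·3/(t+3)² = 350t/[(t+3)(33.7+t)] gives 3(33.7+t) = t(t+3), so t² = 3×33.7 = 101.1.
t* = √101.1 = 10.05 min.

10.1 min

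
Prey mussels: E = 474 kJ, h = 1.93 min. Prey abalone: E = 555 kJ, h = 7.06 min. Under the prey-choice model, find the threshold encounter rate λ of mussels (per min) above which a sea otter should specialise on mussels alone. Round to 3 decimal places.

At the threshold, the rate on mussels alone equals the profitability of abalone: λ·474/(1 + λ·1.93) = 555/7.06 = 78.61.
Rearranging, λ(474 − 78.61×1.93) = 78.61, so λ = 78.61/322.3 = 0.2439 per min.

0.244 per min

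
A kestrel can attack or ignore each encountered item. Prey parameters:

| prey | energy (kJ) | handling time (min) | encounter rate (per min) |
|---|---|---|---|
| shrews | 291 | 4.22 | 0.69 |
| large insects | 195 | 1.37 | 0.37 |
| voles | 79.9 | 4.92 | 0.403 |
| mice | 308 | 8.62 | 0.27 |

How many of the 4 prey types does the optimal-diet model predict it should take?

2

E/h in descending order: large insects 142, shrews 69, mice 35.7, voles 16.2 kJ/min. The optimal diet is the largest prefix of this list for which every included type satisfies E_i/h_i > R on the types above it.
Rate on top 1: 47.88. shrews: 69 > 47.88 → include.
Rate on top 2: 61.77. mice: 35.7 < 61.77 → exclude; stop.
Optimal diet: large insects, shrews — 2 of 4 types.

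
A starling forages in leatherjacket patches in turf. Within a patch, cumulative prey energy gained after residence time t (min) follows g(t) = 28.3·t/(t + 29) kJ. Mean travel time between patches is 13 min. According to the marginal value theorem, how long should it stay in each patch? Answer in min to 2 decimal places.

19.42 min

By the marginal value theorem, leave when the instantaneous gain rate g'(t) equals the habitat-wide average g(t)/(T + t).
g'(t) = 28.3·29/(t + 29)². Setting 28.3·29/(t+29)² = 28.3t/[(t+29)(13+t)] gives 29(13+t) = t(t+29), so t² = 29×13 = 377.
t* = √377 = 19.42 min.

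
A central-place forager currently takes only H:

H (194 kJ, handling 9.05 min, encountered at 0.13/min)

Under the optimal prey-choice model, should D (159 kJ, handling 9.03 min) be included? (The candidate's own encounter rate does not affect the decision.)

Current rate: (0.13×194)/(1 + 0.13×9.05) = 11.59 kJ/min.
D: E/h = 159/9.03 = 17.61 kJ/min.
Since 17.61 > R, including D increases the long-run rate.

Yes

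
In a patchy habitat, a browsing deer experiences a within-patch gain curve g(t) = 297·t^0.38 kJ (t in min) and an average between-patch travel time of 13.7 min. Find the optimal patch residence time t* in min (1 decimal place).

Optimal t* satisfies g'(t*) = g(t*)/(T + t*).
g'(t) = 0.38·297·t^-0.62. Setting 0.38·297·t^-0.62 = 297·t^0.38/(13.7+t) gives 0.38(13.7+t) = t, so 0.62·t = 0.38×13.7.
t* = 0.38×13.7/0.62 = 8.397 min.

8.4 min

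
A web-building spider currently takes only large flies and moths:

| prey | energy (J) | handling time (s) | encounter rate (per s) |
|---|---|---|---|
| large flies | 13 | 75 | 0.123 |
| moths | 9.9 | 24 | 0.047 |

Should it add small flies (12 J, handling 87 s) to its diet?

No

Intake rate on the current diet: R = (0.123×13 + 0.047×9.9) / (1 + 0.123×75 + 0.047×24) = 2.064/11.35 = 0.1818 J/s.
Profitability of small flies: 12/87 = 0.1379 J/s.
Since 0.1379 < R, time spent handling small flies is better spent searching.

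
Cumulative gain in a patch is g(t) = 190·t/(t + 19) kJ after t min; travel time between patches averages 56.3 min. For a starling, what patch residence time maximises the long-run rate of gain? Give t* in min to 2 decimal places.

By the marginal value theorem, leave when the instantaneous gain rate g'(t) equals the habitat-wide average g(t)/(T + t).
g'(t) = 190·19/(t + 19)². Setting 190·19/(t+19)² = 190t/[(t+19)(56.3+t)] gives 19(56.3+t) = t(t+19), so t² = 19×56.3 = 1070.
t* = √1070 = 32.71 min.

32.71 min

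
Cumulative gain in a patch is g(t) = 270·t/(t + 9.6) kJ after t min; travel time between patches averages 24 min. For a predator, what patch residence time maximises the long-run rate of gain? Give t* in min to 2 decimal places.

15.18 min

Optimal t* satisfies g'(t*) = g(t*)/(T + t*).
g'(t) = 270·9.6/(t + 9.6)². Setting 270·9.6/(t+9.6)² = 270t/[(t+9.6)(24+t)] gives 9.6(24+t) = t(t+9.6), so t² = 9.6×24 = 230.4.
t* = √230.4 = 15.18 min.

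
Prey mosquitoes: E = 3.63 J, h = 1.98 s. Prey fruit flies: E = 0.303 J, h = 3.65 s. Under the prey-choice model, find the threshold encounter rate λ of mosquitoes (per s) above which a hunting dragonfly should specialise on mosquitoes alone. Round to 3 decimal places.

0.024 per s

At the threshold, the rate on mosquitoes alone equals the profitability of fruit flies: λ·3.63/(1 + λ·1.98) = 0.303/3.65 = 0.08301.
Rearranging, λ(3.63 − 0.08301×1.98) = 0.08301, so λ = 0.08301/3.466 = 0.02395 per s.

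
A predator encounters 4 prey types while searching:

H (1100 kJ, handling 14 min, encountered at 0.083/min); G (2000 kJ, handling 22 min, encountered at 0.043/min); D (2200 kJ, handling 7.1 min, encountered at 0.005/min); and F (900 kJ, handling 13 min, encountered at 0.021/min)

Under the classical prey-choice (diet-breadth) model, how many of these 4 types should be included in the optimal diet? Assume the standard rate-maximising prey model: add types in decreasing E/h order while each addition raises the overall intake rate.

4

E/h in descending order: D 310, G 90.9, H 78.6, F 69.2 kJ/min. The optimal diet is the largest prefix of this list for which every included type satisfies E_i/h_i > R on the types above it.
Rate on top 1: 10.62. G: 90.9 > 10.62 → include.
Rate on top 2: 48.95. H: 78.6 > 48.95 → include.
Rate on top 3: 59.9. F: 69.2 > 59.9 → include.
Optimal diet: D, G, H, F — 4 of 4 types.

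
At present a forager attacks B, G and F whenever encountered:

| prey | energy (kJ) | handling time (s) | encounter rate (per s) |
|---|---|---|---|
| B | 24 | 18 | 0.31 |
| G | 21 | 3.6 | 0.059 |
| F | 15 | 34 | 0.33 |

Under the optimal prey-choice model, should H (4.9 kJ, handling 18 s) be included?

On B, G and F alone, R = ΣλE/(1+Σλh) = 13.63/18.01 = 0.7566 kJ/s.
H: E/h = 4.9/18 = 0.2722 kJ/s.
Since 0.2722 < R, time spent handling H is better spent searching.

No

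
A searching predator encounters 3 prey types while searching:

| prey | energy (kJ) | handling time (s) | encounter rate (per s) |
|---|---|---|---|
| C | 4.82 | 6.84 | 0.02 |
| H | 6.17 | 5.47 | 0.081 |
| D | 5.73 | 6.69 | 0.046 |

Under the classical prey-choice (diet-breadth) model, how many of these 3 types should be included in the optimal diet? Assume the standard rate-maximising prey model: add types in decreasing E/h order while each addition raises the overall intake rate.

3

Profitabilities (E/h, kJ/s): H 1.13, D 0.857, C 0.705. Add prey in this order while the next type's profitability exceeds the intake rate on those already taken.
Rate on top 1: 0.3463. D: 0.857 > 0.3463 → include.
Rate on top 2: 0.436. C: 0.705 > 0.436 → include.
Optimal diet: H, D, C — 3 of 3 types.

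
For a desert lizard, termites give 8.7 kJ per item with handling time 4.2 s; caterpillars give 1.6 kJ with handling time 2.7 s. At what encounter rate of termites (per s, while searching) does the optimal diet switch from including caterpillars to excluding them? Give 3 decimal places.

Drop caterpillars once their profitability E₂/h₂ falls below the rate achievable on termites alone: E₂/h₂ = λE₁/(1 + λh₁).
Solve for λ: λE₁h₂ = E₂(1 + λh₁) → λ(E₁h₂ − E₂h₁) = E₂ → λ = E₂/(E₁h₂ − E₂h₁).
λ = 1.6/(8.7×2.7 − 1.6×4.2) = 1.6/16.77 = 0.09541 per s.

0.095 per s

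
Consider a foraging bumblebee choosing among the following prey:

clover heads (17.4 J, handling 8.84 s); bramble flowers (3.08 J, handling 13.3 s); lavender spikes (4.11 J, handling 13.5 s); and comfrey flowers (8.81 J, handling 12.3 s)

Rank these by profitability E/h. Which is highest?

clover heads

Profitability E/h (J/s): clover heads = 17.4/8.84 = 1.97, bramble flowers = 3.08/13.3 = 0.232, lavender spikes = 4.11/13.5 = 0.304, comfrey flowers = 8.81/12.3 = 0.716.
Ranked: clover heads > comfrey flowers > lavender spikes > bramble flowers.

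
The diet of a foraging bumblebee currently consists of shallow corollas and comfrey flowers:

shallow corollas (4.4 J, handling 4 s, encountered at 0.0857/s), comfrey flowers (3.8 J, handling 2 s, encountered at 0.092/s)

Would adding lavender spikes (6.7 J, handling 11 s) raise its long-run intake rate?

Yes

Intake rate on the current diet: R = (0.0857×4.4 + 0.092×3.8) / (1 + 0.0857×4 + 0.092×2) = 0.7267/1.527 = 0.4759 J/s.
Profitability of lavender spikes: 6.7/11 = 0.6091 J/s.
0.6091 > 0.4759, so adding lavender spikes raises the average — include it.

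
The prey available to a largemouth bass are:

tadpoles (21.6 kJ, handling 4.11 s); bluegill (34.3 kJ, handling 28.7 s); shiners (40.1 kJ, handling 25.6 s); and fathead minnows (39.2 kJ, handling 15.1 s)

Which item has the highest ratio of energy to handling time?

In descending order of E/h:
tadpoles: 21.6/4.11 = 5.26 kJ/s
fathead minnows: 39.2/15.1 = 2.6 kJ/s
shiners: 40.1/25.6 = 1.57 kJ/s
bluegill: 34.3/28.7 = 1.2 kJ/s

tadpoles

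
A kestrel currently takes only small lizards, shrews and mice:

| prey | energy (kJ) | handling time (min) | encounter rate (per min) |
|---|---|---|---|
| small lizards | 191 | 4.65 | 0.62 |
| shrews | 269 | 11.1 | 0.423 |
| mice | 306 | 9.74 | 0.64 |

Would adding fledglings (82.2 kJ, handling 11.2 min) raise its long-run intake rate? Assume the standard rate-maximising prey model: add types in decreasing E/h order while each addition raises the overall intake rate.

Intake rate on the current diet: R = (0.62×191 + 0.423×269 + 0.64×306) / (1 + 0.62×4.65 + 0.423×11.1 + 0.64×9.74) = 428/14.81 = 28.9 kJ/min.
Profitability of fledglings: 82.2/11.2 = 7.339 kJ/min.
Since 7.339 < R, time spent handling fledglings is better spent searching.

No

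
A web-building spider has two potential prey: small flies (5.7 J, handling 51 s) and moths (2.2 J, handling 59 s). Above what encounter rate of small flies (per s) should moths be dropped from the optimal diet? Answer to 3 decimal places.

The zero-one rule: include moths iff E₂/h₂ > λE₁/(1+λh₁). Equality gives the switch point.
λE₁h₂ = E₂ + λE₂h₁ ⇒ λ = E₂/(E₁h₂ − E₂h₁) = 2.2/(336.3 − 112.2) = 0.009817 per s.

0.010 per s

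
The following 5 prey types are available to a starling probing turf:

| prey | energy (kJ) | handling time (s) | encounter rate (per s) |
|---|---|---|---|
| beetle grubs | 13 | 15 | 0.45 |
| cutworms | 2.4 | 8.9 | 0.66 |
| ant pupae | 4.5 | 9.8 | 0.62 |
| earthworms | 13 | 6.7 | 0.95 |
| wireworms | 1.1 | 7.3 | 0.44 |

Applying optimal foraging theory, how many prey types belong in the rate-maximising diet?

Profitabilities (E/h, kJ/s): earthworms 1.94, beetle grubs 0.867, ant pupae 0.459, cutworms 0.27, wireworms 0.151. Add prey in this order while the next type's profitability exceeds the intake rate on those already taken.
Rate on top 1: 1.677. beetle grubs: 0.867 < 1.677 → exclude; stop.
Optimal diet: earthworms — 1 of 5 types.

1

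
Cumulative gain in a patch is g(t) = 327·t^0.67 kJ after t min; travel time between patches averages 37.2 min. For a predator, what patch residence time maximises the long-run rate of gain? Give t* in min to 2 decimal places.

Optimal t* satisfies g'(t*) = g(t*)/(T + t*).
g'(t) = 0.67·327·t^-0.33. Setting 0.67·327·t^-0.33 = 327·t^0.67/(37.2+t) gives 0.67(37.2+t) = t, so 0.33·t = 0.67×37.2.
t* = 0.67×37.2/0.33 = 75.53 min.

75.53 min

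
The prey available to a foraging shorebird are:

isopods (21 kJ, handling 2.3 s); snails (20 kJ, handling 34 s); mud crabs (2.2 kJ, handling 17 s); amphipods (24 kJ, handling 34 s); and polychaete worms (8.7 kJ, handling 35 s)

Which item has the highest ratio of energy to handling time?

Profitability E/h (kJ/s): isopods = 21/2.3 = 9.13, snails = 20/34 = 0.588, mud crabs = 2.2/17 = 0.129, amphipods = 24/34 = 0.706, polychaete worms = 8.7/35 = 0.249.
Ranked: isopods > amphipods > snails > polychaete worms > mud crabs.

isopods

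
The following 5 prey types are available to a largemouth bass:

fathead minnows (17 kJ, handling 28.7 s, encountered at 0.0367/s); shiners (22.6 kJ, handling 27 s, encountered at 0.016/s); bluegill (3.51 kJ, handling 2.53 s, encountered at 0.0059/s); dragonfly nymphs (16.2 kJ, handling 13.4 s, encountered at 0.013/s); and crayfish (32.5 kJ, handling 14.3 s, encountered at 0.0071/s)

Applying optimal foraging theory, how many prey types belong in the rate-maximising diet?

Rank by E/h (kJ/s): crayfish 2.27, bluegill 1.39, dragonfly nymphs 1.21, shiners 0.837, fathead minnows 0.592. Include each in turn until the next type's E/h falls below the running intake rate.
Rate on top 1: 0.2095. bluegill: 1.39 > 0.2095 → include.
Rate on top 2: 0.2252. dragonfly nymphs: 1.21 > 0.2252 → include.
Rate on top 3: 0.358. shiners: 0.837 > 0.358 → include.
Rate on top 4: 0.4781. fathead minnows: 0.592 > 0.4781 → include.
Optimal diet: crayfish, bluegill, dragonfly nymphs, shiners, fathead minnows — 5 of 5 types.

5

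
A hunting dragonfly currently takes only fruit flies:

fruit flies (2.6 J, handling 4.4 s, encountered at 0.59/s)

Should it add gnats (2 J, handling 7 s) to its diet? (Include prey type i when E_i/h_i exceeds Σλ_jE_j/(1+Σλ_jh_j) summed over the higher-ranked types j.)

Intake rate on the current diet: R = (0.59×2.6) / (1 + 0.59×4.4) = 1.534/3.596 = 0.4266 J/s.
Profitability of gnats: 2/7 = 0.2857 J/s.
Since 0.2857 < R, time spent handling gnats is better spent searching.

No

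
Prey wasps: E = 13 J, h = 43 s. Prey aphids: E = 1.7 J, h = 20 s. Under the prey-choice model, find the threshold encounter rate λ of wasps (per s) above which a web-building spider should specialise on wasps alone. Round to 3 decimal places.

The zero-one rule: include aphids iff E₂/h₂ > λE₁/(1+λh₁). Equality gives the switch point.
λE₁h₂ = E₂ + λE₂h₁ ⇒ λ = E₂/(E₁h₂ − E₂h₁) = 1.7/(260 − 73.1) = 0.009096 per s.

0.009 per s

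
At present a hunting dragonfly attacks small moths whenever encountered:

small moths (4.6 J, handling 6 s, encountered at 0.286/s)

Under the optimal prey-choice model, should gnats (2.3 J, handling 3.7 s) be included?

Intake rate on the current diet: R = (0.286×4.6) / (1 + 0.286×6) = 1.316/2.716 = 0.4844 J/s.
Profitability of gnats: 2.3/3.7 = 0.6216 J/s.
0.6216 > 0.4844, so adding gnats raises the average — include it.

Yes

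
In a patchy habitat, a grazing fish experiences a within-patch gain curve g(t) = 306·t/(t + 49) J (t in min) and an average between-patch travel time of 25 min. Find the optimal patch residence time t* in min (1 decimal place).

Optimal t* satisfies g'(t*) = g(t*)/(T + t*).
g'(t) = 306·49/(t + 49)². Setting 306·49/(t+49)² = 306t/[(t+49)(25+t)] gives 49(25+t) = t(t+49), so t² = 49×25 = 1225.
t* = √1225 = 35 min.

35.0 min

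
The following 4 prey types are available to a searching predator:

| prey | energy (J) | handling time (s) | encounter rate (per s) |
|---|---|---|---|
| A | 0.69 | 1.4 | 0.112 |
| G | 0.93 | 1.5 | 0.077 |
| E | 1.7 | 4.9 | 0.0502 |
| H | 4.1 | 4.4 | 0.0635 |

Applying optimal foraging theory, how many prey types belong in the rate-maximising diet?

Rank by E/h (J/s): H 0.932, G 0.62, A 0.493, E 0.347. Include each in turn until the next type's E/h falls below the running intake rate.
Rate on top 1: 0.2035. G: 0.62 > 0.2035 → include.
Rate on top 2: 0.238. A: 0.493 > 0.238 → include.
Rate on top 3: 0.2637. E: 0.347 > 0.2637 → include.
Optimal diet: H, G, A, E — 4 of 4 types.

4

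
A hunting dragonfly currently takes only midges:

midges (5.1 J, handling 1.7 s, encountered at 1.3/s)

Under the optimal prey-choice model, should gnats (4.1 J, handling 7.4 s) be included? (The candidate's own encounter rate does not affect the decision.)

On midges alone, R = ΣλE/(1+Σλh) = 6.63/3.21 = 2.065 J/s.
gnats: E/h = 4.1/7.4 = 0.5541 J/s.
0.5541 < 2.065, so adding gnats would lower the average — exclude it.

No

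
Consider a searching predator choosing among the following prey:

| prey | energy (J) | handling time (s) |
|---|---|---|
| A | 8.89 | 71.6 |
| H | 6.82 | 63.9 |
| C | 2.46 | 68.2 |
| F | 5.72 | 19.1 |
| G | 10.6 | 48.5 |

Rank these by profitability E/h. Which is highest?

F

Profitability E/h (J/s): A = 8.89/71.6 = 0.124, H = 6.82/63.9 = 0.107, C = 2.46/68.2 = 0.0361, F = 5.72/19.1 = 0.299, G = 10.6/48.5 = 0.219.
Ranked: F > G > A > H > C.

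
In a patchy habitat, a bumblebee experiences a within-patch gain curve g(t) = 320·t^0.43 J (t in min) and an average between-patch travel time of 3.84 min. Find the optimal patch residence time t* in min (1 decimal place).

2.9 min

Maximise g(t)/(T+t): set derivative to zero → g'(t)(T+t) = g(t).
g'(t) = 0.43·320·t^-0.57. Setting 0.43·320·t^-0.57 = 320·t^0.43/(3.84+t) gives 0.43(3.84+t) = t, so 0.57·t = 0.43×3.84.
t* = 0.43×3.84/0.57 = 2.897 min.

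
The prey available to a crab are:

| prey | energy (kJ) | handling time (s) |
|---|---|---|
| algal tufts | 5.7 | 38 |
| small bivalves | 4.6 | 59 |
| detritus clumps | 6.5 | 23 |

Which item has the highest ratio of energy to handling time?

detritus clumps

Profitability E/h (kJ/s): algal tufts = 5.7/38 = 0.15, small bivalves = 4.6/59 = 0.078, detritus clumps = 6.5/23 = 0.283.
Ranked: detritus clumps > algal tufts > small bivalves.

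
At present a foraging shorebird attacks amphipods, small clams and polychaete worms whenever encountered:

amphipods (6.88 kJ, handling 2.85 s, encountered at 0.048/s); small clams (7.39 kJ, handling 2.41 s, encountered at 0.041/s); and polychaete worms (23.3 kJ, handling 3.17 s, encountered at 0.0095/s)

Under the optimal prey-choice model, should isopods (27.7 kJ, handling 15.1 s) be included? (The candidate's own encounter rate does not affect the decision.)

Yes

Current rate: (0.048×6.88 + 0.041×7.39 + 0.0095×23.3)/(1 + 0.048×2.85 + 0.041×2.41 + 0.0095×3.17) = 0.6752 kJ/s.
isopods: E/h = 27.7/15.1 = 1.834 kJ/s.
Since 1.834 > R, including isopods increases the long-run rate.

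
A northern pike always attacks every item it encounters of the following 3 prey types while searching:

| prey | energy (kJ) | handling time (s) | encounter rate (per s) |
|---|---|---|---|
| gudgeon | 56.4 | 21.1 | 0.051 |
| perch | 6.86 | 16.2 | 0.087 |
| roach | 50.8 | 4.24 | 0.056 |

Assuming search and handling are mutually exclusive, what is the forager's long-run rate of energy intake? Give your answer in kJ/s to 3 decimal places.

R = (0.051×56.4 + 0.087×6.86 + 0.056×50.8) / (1 + 0.051×21.1 + 0.087×16.2 + 0.056×4.24) = 6.318/3.723 = 1.697 kJ/s.

1.697 kJ/s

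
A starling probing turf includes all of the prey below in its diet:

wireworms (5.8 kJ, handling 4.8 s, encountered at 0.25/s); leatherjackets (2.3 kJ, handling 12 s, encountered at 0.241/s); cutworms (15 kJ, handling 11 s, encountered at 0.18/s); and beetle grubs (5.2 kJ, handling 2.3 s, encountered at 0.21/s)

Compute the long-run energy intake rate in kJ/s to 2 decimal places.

0.77 kJ/s

R = (0.25×5.8 + 0.241×2.3 + 0.18×15 + 0.21×5.2) / (1 + 0.25×4.8 + 0.241×12 + 0.18×11 + 0.21×2.3) = 5.796/7.555 = 0.7672 kJ/s.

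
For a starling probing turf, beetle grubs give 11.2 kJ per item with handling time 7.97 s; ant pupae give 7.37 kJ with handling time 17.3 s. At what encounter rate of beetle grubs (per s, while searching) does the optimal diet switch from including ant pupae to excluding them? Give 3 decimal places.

0.055 per s

At the threshold, the rate on beetle grubs alone equals the profitability of ant pupae: λ·11.2/(1 + λ·7.97) = 7.37/17.3 = 0.426.
Rearranging, λ(11.2 − 0.426×7.97) = 0.426, so λ = 0.426/7.805 = 0.05458 per s.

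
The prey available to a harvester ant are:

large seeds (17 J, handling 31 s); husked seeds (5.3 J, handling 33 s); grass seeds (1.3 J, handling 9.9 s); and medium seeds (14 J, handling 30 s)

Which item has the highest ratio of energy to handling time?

In descending order of E/h:
large seeds: 17/31 = 0.548 J/s
medium seeds: 14/30 = 0.467 J/s
husked seeds: 5.3/33 = 0.161 J/s
grass seeds: 1.3/9.9 = 0.131 J/s

large seeds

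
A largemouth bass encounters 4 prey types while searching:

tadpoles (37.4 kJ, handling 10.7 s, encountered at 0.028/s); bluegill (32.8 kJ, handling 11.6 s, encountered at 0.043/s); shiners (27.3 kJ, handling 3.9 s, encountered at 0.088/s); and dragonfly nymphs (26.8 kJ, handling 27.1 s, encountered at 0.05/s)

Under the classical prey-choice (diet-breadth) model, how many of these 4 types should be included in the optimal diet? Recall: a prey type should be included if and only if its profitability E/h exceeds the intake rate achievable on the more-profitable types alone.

Profitabilities (E/h, kJ/s): shiners 7, tadpoles 3.5, bluegill 2.83, dragonfly nymphs 0.989. Add prey in this order while the next type's profitability exceeds the intake rate on those already taken.
Rate on top 1: 1.789. tadpoles: 3.5 > 1.789 → include.
Rate on top 2: 2.1. bluegill: 2.83 > 2.1 → include.
Rate on top 3: 2.269. dragonfly nymphs: 0.989 < 2.269 → exclude; stop.
Optimal diet: shiners, tadpoles, bluegill — 3 of 4 types.

3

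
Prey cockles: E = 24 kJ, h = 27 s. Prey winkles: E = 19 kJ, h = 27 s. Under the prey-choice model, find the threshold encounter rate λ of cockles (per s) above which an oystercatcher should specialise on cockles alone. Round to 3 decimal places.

0.141 per s

The zero-one rule: include winkles iff E₂/h₂ > λE₁/(1+λh₁). Equality gives the switch point.
λE₁h₂ = E₂ + λE₂h₁ ⇒ λ = E₂/(E₁h₂ − E₂h₁) = 19/(648 − 513) = 0.1407 per s.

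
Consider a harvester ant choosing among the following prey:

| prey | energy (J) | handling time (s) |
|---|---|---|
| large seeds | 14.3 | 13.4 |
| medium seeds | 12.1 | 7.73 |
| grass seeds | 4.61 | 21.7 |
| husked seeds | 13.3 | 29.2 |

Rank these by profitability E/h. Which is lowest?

grass seeds

Profitability E/h (J/s): large seeds = 14.3/13.4 = 1.07, medium seeds = 12.1/7.73 = 1.57, grass seeds = 4.61/21.7 = 0.212, husked seeds = 13.3/29.2 = 0.455.
Ranked: medium seeds > large seeds > husked seeds > grass seeds.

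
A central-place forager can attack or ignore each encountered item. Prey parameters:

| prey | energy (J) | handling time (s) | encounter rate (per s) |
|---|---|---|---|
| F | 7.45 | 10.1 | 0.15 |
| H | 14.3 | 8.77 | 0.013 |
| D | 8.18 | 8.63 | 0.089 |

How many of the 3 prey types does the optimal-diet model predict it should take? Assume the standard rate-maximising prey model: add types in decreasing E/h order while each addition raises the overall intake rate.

Rank by E/h (J/s): H 1.63, D 0.948, F 0.738. Include each in turn until the next type's E/h falls below the running intake rate.
Rate on top 1: 0.1669. D: 0.948 > 0.1669 → include.
Rate on top 2: 0.4856. F: 0.738 > 0.4856 → include.
Optimal diet: H, D, F — 3 of 3 types.

3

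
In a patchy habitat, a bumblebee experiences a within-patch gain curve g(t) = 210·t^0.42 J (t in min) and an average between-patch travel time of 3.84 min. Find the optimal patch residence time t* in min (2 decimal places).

Maximise g(t)/(T+t): set derivative to zero → g'(t)(T+t) = g(t).
g'(t) = 0.42·210·t^-0.58. Setting 0.42·210·t^-0.58 = 210·t^0.42/(3.84+t) gives 0.42(3.84+t) = t, so 0.58·t = 0.42×3.84.
t* = 0.42×3.84/0.58 = 2.781 min.

2.78 min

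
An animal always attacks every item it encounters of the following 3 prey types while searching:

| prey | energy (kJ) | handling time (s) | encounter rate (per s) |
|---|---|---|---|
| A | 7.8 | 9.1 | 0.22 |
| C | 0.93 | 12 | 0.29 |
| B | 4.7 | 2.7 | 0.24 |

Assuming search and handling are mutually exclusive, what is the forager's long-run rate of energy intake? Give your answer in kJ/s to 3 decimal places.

R = Σλ_iE_i / (1 + Σλ_ih_i)
Numerator: 0.22×7.8 + 0.29×0.93 + 0.24×4.7 = 3.114
Denominator: 1 + 0.22×9.1 + 0.29×12 + 0.24×2.7 = 7.13
R = 3.114/7.13 = 0.4367 kJ/s

0.437 kJ/s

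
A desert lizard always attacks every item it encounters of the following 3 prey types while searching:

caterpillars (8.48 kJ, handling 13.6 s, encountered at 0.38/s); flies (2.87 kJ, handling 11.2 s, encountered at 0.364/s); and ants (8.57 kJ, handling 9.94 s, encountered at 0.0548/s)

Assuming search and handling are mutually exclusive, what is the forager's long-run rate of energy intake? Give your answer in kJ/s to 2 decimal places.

0.44 kJ/s

R = Σλ_iE_i / (1 + Σλ_ih_i)
Numerator: 0.38×8.48 + 0.364×2.87 + 0.0548×8.57 = 4.737
Denominator: 1 + 0.38×13.6 + 0.364×11.2 + 0.0548×9.94 = 10.79
R = 4.737/10.79 = 0.439 kJ/s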